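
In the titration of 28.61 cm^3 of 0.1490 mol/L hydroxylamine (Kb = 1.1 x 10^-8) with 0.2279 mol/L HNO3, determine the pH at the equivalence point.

3.54

n(NH2OH) = 0.1490 x 0.02861 = 0.004263 mol; V(HNO3) at equivalence = 0.004263/0.2279 = 0.01871 L.
At equivalence the base is fully converted to NH3OH+; total volume = 0.04732 L, so [NH3OH+] = 0.004263/0.04732 = 0.09010 M.
Ka(NH3OH+) = Kw/Kb = 1.0e-14 / 1.1 x 10^-8 = 9.09e-7.
[H^+] = sqrt(Ka x [NH3OH+]) = sqrt(9.09e-7 x 0.09010) = 0.000286 M.
pH = -log(0.000286) = 3.54.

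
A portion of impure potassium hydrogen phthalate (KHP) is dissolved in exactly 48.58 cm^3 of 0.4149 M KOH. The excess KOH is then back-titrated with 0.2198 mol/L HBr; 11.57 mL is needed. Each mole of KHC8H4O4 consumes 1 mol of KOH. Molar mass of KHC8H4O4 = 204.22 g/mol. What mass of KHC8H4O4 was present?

3.60 g

Total n(KOH) added = 0.4149 x 0.04858 = 0.02016 mol.
n(HBr) used = 0.2198 x 0.01157 = 0.002543 mol, which equals the excess n(KOH).
So n(KOH) consumed by the sample = 0.02016 - 0.002543 = 0.01761 mol.
n(KHC8H4O4) = 0.01761 / 1 = 0.01761 mol.
mass = 0.01761 mol x 204.22 g/mol = 3.60 g.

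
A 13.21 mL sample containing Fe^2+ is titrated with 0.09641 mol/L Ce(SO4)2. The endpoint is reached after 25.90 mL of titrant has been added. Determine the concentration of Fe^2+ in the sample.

n(Ce(SO4)2) = 0.09641 x 0.02590 = 0.002497 mol.
From the balanced equation, 1 mol Ce(SO4)2 reacts with 1 mol Fe^2+, so n(Fe^2+) = 0.002497 x 1/1 = 0.002497 mol.
[Fe^2+] = 0.002497 / 0.01321 L = 0.189 M.

0.189 M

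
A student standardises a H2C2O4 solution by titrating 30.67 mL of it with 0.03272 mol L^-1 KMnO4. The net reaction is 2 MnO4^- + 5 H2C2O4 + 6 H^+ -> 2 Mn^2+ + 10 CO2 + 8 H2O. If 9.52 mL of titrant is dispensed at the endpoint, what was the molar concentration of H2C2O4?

0.0254 M

n(KMnO4) = 0.03272 x 0.009520 = 0.0003115 mol.
From the balanced equation, 2 mol KMnO4 reacts with 5 mol H2C2O4, so n(H2C2O4) = 0.0003115 x 5/2 = 0.0007787 mol.
[H2C2O4] = 0.0007787 / 0.03067 L = 0.0254 M.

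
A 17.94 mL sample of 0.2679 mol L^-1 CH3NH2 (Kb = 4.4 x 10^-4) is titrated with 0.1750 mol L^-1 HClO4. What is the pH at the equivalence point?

5.81

n(CH3NH2) = 0.2679 x 0.01794 = 0.004806 mol; V(HClO4) at equivalence = 0.004806/0.1750 = 0.02746 L.
At equivalence the base is fully converted to CH3NH3+; total volume = 0.04540 L, so [CH3NH3+] = 0.004806/0.04540 = 0.1059 M.
Ka(CH3NH3+) = Kw/Kb = 1.0e-14 / 4.4 x 10^-4 = 2.27e-11.
[H^+] = sqrt(Ka x [CH3NH3+]) = sqrt(2.27e-11 x 0.1059) = 1.55e-6 M.
pH = -log(1.55e-6) = 5.81.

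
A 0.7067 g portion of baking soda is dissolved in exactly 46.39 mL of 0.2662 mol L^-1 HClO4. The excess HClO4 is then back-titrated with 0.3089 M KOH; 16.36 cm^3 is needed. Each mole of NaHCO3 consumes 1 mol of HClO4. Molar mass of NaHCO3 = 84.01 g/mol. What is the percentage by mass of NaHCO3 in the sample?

Total n(HClO4) added = 0.2662 x 0.04639 = 0.01235 mol.
n(KOH) used = 0.3089 x 0.01636 = 0.005054 mol, which equals the excess n(HClO4).
So n(HClO4) consumed by the sample = 0.01235 - 0.005054 = 0.007295 mol.
n(NaHCO3) = 0.007295 / 1 = 0.007295 mol.
mass NaHCO3 = 0.007295 x 84.01 = 0.6129 g, so %NaHCO3 = 0.6129/0.7067 x 100 = 86.7%.

86.7%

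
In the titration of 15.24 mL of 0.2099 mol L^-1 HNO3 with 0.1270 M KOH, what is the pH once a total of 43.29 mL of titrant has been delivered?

n(acid) = 0.2099 x 0.01524 = 0.003199 mol; n(KOH) added = 0.1270 x 0.04329 = 0.005498 mol.
Base is in excess by 0.005498 - 0.003199 = 0.002299 mol in a total volume of 0.05853 L.
[OH^-] = 0.002299/0.05853 = 0.03928 M, so pOH = 1.41 and pH = 14.00 - 1.41 = 12.59.

12.59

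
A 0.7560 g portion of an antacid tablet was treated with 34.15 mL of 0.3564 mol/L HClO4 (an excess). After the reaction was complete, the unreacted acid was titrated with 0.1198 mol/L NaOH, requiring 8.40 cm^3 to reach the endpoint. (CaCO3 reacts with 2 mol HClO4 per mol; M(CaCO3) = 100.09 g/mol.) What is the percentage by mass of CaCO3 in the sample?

Total n(HClO4) added = 0.3564 x 0.03415 = 0.01217 mol.
n(NaOH) used = 0.1198 x 0.008400 = 0.001006 mol, which equals the excess n(HClO4).
So n(HClO4) consumed by the sample = 0.01217 - 0.001006 = 0.01116 mol.
n(CaCO3) = 0.01116 / 2 = 0.005582 mol.
mass CaCO3 = 0.005582 x 100.09 = 0.5587 g, so %CaCO3 = 0.5587/0.7560 x 100 = 73.9%.

73.9%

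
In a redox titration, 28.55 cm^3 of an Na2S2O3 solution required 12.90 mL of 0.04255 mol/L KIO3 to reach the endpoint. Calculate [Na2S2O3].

0.115 M

n(KIO3) = 0.04255 x 0.01290 = 0.0005489 mol.
From the balanced equation, 1 mol KIO3 reacts with 6 mol Na2S2O3, so n(Na2S2O3) = 0.0005489 x 6/1 = 0.003293 mol.
[Na2S2O3] = 0.003293 / 0.02855 L = 0.115 M.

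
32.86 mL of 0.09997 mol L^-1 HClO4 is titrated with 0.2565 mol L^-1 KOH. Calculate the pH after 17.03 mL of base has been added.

12.34

n(acid) = 0.09997 x 0.03286 = 0.003285 mol; n(KOH) added = 0.2565 x 0.01703 = 0.004368 mol.
Base is in excess by 0.004368 - 0.003285 = 0.001083 mol in a total volume of 0.04989 L.
[OH^-] = 0.001083/0.04989 = 0.02171 M, so pOH = 1.66 and pH = 14.00 - 1.66 = 12.34.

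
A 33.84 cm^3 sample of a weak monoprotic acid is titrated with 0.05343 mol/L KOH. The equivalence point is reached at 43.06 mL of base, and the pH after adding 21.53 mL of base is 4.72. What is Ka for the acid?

21.53 mL is half of the equivalence volume, so this is the half-equivalence point where [HA] = [A^-].
At half-equivalence pH = pKa, so pKa = 4.72.
Ka = 10^(-4.72) = 1.9 x 10^-5.

1.9 x 10^-5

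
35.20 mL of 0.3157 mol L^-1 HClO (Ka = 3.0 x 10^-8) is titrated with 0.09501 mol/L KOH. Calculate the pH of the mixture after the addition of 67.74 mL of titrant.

Initial n(HClO) = 0.3157 x 0.03520 = 0.01111 mol.
n(KOH) added = 0.09501 x 0.06774 = 0.006436 mol, converting that many moles of HClO to ClO-.
Remaining n(HClO) = 0.004677 mol; n(ClO-) = 0.006436 mol.
By Henderson-Hasselbalch, pH = pKa + log([A^-]/[HA]) = 7.52 + log(0.006436/0.004677) = 7.52 + (+0.14) = 7.66.

7.66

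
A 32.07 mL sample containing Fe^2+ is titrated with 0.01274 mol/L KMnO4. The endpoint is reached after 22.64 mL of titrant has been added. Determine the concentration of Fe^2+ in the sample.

0.0450 M

n(KMnO4) = 0.01274 x 0.02264 = 0.0002884 mol.
From the balanced equation, 1 mol KMnO4 reacts with 5 mol Fe^2+, so n(Fe^2+) = 0.0002884 x 5/1 = 0.001442 mol.
[Fe^2+] = 0.001442 / 0.03207 L = 0.0450 M.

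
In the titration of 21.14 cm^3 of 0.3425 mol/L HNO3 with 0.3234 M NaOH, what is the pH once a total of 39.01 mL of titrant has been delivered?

n(acid) = 0.3425 x 0.02114 = 0.007240 mol; n(NaOH) added = 0.3234 x 0.03901 = 0.01262 mol.
Base is in excess by 0.01262 - 0.007240 = 0.005375 mol in a total volume of 0.06015 L.
[OH^-] = 0.005375/0.06015 = 0.08937 M, so pOH = 1.05 and pH = 14.00 - 1.05 = 12.95.

12.95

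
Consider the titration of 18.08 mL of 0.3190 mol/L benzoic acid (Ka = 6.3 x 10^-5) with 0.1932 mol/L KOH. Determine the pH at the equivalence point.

n(C6H5COOH) = 0.3190 x 0.01808 = 0.005768 mol; V(KOH) at equivalence = 0.005768/0.1932 = 0.02985 L.
At equivalence all the acid is converted to C6H5COO-; total volume = 0.01808 + 0.02985 = 0.04793 L, so [C6H5COO-] = 0.005768/0.04793 = 0.1203 M.
Kb = Kw/Ka = 1.0e-14 / 6.3 x 10^-5 = 1.59e-10.
[OH^-] = sqrt(Kb x [C6H5COO-]) = sqrt(1.59e-10 x 0.1203) = 4.37e-6 M.
pOH = 5.36, so pH = 14.00 - 5.36 = 8.64.

8.64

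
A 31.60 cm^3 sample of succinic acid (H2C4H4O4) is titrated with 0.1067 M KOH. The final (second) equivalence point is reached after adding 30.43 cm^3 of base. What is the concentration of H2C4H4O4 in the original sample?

0.0514 M

n(KOH) = 0.1067 x 0.03043 = 0.003247 mol.
At the final (second) equivalence point, 2 mol OH^- react per mol H2C4H4O4, so n(H2C4H4O4) = 0.003247 / 2 = 0.001623 mol.
[H2C4H4O4] = 0.001623 / 0.03160 L = 0.0514 M.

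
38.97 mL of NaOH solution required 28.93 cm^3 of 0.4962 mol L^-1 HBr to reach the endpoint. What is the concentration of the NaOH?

n(HBr) delivered = 0.4962 x 0.02893 = 0.01436 mol.
For a 1:1 reaction, n(NaOH) = 0.01436 mol.
[NaOH] = 0.01436 mol / 0.03897 L = 0.368 M.

0.368 M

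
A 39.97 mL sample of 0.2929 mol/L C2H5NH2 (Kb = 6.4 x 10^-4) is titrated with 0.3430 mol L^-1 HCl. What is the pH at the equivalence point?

n(C2H5NH2) = 0.2929 x 0.03997 = 0.01171 mol; V(HCl) at equivalence = 0.01171/0.3430 = 0.03413 L.
At equivalence the base is fully converted to C2H5NH3+; total volume = 0.07410 L, so [C2H5NH3+] = 0.01171/0.07410 = 0.1580 M.
Ka(C2H5NH3+) = Kw/Kb = 1.0e-14 / 6.4 x 10^-4 = 1.56e-11.
[H^+] = sqrt(Ka x [C2H5NH3+]) = sqrt(1.56e-11 x 0.1580) = 1.57e-6 M.
pH = -log(1.57e-6) = 5.80.

5.80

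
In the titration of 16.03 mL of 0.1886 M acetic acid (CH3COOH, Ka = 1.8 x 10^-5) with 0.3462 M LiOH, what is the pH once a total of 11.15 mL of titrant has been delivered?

12.49

n(acid) = 0.1886 x 0.01603 = 0.003023 mol; n(LiOH) added = 0.3462 x 0.01115 = 0.003860 mol.
Base is in excess by 0.003860 - 0.003023 = 0.0008369 mol in a total volume of 0.02718 L.
[OH^-] = 0.0008369/0.02718 = 0.03079 M, so pOH = 1.51 and pH = 14.00 - 1.51 = 12.49.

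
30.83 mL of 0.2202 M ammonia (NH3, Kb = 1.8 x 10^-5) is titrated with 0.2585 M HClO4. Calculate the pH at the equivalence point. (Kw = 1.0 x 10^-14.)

n(NH3) = 0.2202 x 0.03083 = 0.006789 mol; V(HClO4) at equivalence = 0.006789/0.2585 = 0.02626 L.
At equivalence the base is fully converted to NH4+; total volume = 0.05709 L, so [NH4+] = 0.006789/0.05709 = 0.1189 M.
Ka(NH4+) = Kw/Kb = 1.0e-14 / 1.8 x 10^-5 = 5.56e-10.
[H^+] = sqrt(Ka x [NH4+]) = sqrt(5.56e-10 x 0.1189) = 8.13e-6 M.
pH = -log(8.13e-6) = 5.09.

5.09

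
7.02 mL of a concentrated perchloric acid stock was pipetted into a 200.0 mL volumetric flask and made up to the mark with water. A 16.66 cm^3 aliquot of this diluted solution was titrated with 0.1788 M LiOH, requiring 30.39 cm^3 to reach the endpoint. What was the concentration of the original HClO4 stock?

9.29 M

n(LiOH) = 0.1788 x 0.03039 = 0.005434 mol.
n(HClO4) in the aliquot = 0.005434 mol.
[diluted HClO4] = 0.005434 / 0.01666 = 0.3262 M.
Dilution factor = 200.0/7.020 = 28.49, so [stock] = 0.3262 x 28.49 = 9.29 M.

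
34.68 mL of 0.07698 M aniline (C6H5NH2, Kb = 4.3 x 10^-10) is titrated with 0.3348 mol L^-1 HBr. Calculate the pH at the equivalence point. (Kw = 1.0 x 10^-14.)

n(C6H5NH2) = 0.07698 x 0.03468 = 0.002670 mol; V(HBr) at equivalence = 0.002670/0.3348 = 0.007974 L.
At equivalence the base is fully converted to C6H5NH3+; total volume = 0.04265 L, so [C6H5NH3+] = 0.002670/0.04265 = 0.06259 M.
Ka(C6H5NH3+) = Kw/Kb = 1.0e-14 / 4.3 x 10^-10 = 2.33e-5.
[H^+] = sqrt(Ka x [C6H5NH3+]) = sqrt(2.33e-5 x 0.06259) = 0.00121 M.
pH = -log(0.00121) = 2.92.

2.92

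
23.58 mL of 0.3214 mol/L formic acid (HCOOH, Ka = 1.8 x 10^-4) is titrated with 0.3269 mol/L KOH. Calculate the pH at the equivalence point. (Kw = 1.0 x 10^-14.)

8.48

n(HCOOH) = 0.3214 x 0.02358 = 0.007579 mol; V(KOH) at equivalence = 0.007579/0.3269 = 0.02318 L.
At equivalence all the acid is converted to HCOO-; total volume = 0.02358 + 0.02318 = 0.04676 L, so [HCOO-] = 0.007579/0.04676 = 0.1621 M.
Kb = Kw/Ka = 1.0e-14 / 1.8 x 10^-4 = 5.56e-11.
[OH^-] = sqrt(Kb x [HCOO-]) = sqrt(5.56e-11 x 0.1621) = 3.00e-6 M.
pOH = 5.52, so pH = 14.00 - 5.52 = 8.48.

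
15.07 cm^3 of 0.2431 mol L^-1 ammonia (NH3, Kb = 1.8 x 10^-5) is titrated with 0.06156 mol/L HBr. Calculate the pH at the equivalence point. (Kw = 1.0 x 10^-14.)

5.28

n(NH3) = 0.2431 x 0.01507 = 0.003664 mol; V(HBr) at equivalence = 0.003664/0.06156 = 0.05951 L.
At equivalence the base is fully converted to NH4+; total volume = 0.07458 L, so [NH4+] = 0.003664/0.07458 = 0.04912 M.
Ka(NH4+) = Kw/Kb = 1.0e-14 / 1.8 x 10^-5 = 5.56e-10.
[H^+] = sqrt(Ka x [NH4+]) = sqrt(5.56e-10 x 0.04912) = 5.22e-6 M.
pH = -log(5.22e-6) = 5.28.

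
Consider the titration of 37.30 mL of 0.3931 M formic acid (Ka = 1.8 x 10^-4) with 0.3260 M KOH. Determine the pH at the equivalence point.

n(HCOOH) = 0.3931 x 0.03730 = 0.01466 mol; V(KOH) at equivalence = 0.01466/0.3260 = 0.04498 L.
At equivalence all the acid is converted to HCOO-; total volume = 0.03730 + 0.04498 = 0.08228 L, so [HCOO-] = 0.01466/0.08228 = 0.1782 M.
Kb = Kw/Ka = 1.0e-14 / 1.8 x 10^-4 = 5.56e-11.
[OH^-] = sqrt(Kb x [HCOO-]) = sqrt(5.56e-11 x 0.1782) = 3.15e-6 M.
pOH = 5.50, so pH = 14.00 - 5.50 = 8.50.

8.50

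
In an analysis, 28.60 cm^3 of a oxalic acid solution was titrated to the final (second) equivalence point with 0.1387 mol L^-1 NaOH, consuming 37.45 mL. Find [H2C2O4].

0.0908 M

n(NaOH) = 0.1387 x 0.03745 = 0.005194 mol.
At the final (second) equivalence point, 2 mol OH^- react per mol H2C2O4, so n(H2C2O4) = 0.005194 / 2 = 0.002597 mol.
[H2C2O4] = 0.002597 / 0.02860 L = 0.0908 M.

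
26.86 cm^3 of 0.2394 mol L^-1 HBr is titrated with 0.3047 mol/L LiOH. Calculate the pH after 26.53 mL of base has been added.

12.49

n(acid) = 0.2394 x 0.02686 = 0.006430 mol; n(LiOH) added = 0.3047 x 0.02653 = 0.008084 mol.
Base is in excess by 0.008084 - 0.006430 = 0.001653 mol in a total volume of 0.05339 L.
[OH^-] = 0.001653/0.05339 = 0.03097 M, so pOH = 1.51 and pH = 14.00 - 1.51 = 12.49.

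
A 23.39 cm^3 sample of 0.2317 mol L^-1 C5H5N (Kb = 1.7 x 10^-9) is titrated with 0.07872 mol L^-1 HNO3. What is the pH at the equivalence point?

n(C5H5N) = 0.2317 x 0.02339 = 0.005419 mol; V(HNO3) at equivalence = 0.005419/0.07872 = 0.06884 L.
At equivalence the base is fully converted to C5H5NH+; total volume = 0.09223 L, so [C5H5NH+] = 0.005419/0.09223 = 0.05876 M.
Ka(C5H5NH+) = Kw/Kb = 1.0e-14 / 1.7 x 10^-9 = 5.88e-6.
[H^+] = sqrt(Ka x [C5H5NH+]) = sqrt(5.88e-6 x 0.05876) = 0.000588 M.
pH = -log(0.000588) = 3.23.

3.23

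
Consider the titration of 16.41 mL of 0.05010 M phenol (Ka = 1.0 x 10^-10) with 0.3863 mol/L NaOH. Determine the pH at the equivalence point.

11.32

n(C6H5OH) = 0.05010 x 0.01641 = 0.0008221 mol; V(NaOH) at equivalence = 0.0008221/0.3863 = 0.002128 L.
At equivalence all the acid is converted to C6H5O-; total volume = 0.01641 + 0.002128 = 0.01854 L, so [C6H5O-] = 0.0008221/0.01854 = 0.04435 M.
Kb = Kw/Ka = 1.0e-14 / 1.0 x 10^-10 = 0.000100.
[OH^-] = sqrt(Kb x [C6H5O-]) = sqrt(0.000100 x 0.04435) = 0.00211 M.
pOH = 2.68, so pH = 14.00 - 2.68 = 11.32.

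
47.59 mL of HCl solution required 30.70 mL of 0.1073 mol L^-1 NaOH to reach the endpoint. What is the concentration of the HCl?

0.0692 M

n(NaOH) delivered = 0.1073 x 0.03070 = 0.003294 mol.
For a 1:1 reaction, n(HCl) = 0.003294 mol.
[HCl] = 0.003294 mol / 0.04759 L = 0.0692 M.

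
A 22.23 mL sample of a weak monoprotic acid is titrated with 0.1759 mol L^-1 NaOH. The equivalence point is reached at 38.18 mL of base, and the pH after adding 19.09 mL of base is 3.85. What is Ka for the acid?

19.09 mL is half of the equivalence volume, so this is the half-equivalence point where [HA] = [A^-].
At half-equivalence pH = pKa, so pKa = 3.85.
Ka = 10^(-3.85) = 1.4 x 10^-4.

1.4 x 10^-4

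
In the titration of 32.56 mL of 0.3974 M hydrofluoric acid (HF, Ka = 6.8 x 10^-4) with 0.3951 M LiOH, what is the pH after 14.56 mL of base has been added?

Initial n(HF) = 0.3974 x 0.03256 = 0.01294 mol.
n(LiOH) added = 0.3951 x 0.01456 = 0.005753 mol, converting that many moles of HF to F-.
Remaining n(HF) = 0.007187 mol; n(F-) = 0.005753 mol.
By Henderson-Hasselbalch, pH = pKa + log([A^-]/[HA]) = 3.17 + log(0.005753/0.007187) = 3.17 + (-0.10) = 3.07.

3.07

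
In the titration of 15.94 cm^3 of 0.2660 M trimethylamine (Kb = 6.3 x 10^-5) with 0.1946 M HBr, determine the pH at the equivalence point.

n((CH3)3N) = 0.2660 x 0.01594 = 0.004240 mol; V(HBr) at equivalence = 0.004240/0.1946 = 0.02179 L.
At equivalence the base is fully converted to (CH3)3NH+; total volume = 0.03773 L, so [(CH3)3NH+] = 0.004240/0.03773 = 0.1124 M.
Ka((CH3)3NH+) = Kw/Kb = 1.0e-14 / 6.3 x 10^-5 = 1.59e-10.
[H^+] = sqrt(Ka x [(CH3)3NH+]) = sqrt(1.59e-10 x 0.1124) = 4.22e-6 M.
pH = -log(4.22e-6) = 5.37.

5.37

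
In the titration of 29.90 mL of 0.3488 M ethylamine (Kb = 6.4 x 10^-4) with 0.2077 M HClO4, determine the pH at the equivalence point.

n(C2H5NH2) = 0.3488 x 0.02990 = 0.01043 mol; V(HClO4) at equivalence = 0.01043/0.2077 = 0.05021 L.
At equivalence the base is fully converted to C2H5NH3+; total volume = 0.08011 L, so [C2H5NH3+] = 0.01043/0.08011 = 0.1302 M.
Ka(C2H5NH3+) = Kw/Kb = 1.0e-14 / 6.4 x 10^-4 = 1.56e-11.
[H^+] = sqrt(Ka x [C2H5NH3+]) = sqrt(1.56e-11 x 0.1302) = 1.43e-6 M.
pH = -log(1.43e-6) = 5.85.

5.85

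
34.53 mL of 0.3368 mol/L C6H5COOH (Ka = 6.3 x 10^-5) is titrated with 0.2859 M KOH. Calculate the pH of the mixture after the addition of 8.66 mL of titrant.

Initial n(C6H5COOH) = 0.3368 x 0.03453 = 0.01163 mol.
n(KOH) added = 0.2859 x 0.008660 = 0.002476 mol, converting that many moles of C6H5COOH to C6H5COO-.
Remaining n(C6H5COOH) = 0.009154 mol; n(C6H5COO-) = 0.002476 mol.
By Henderson-Hasselbalch, pH = pKa + log([A^-]/[HA]) = 4.20 + log(0.002476/0.009154) = 4.20 + (-0.57) = 3.63.

3.63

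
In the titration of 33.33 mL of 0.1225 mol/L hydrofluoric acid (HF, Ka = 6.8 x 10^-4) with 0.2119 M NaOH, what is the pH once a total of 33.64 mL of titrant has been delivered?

12.66

n(acid) = 0.1225 x 0.03333 = 0.004083 mol; n(NaOH) added = 0.2119 x 0.03364 = 0.007128 mol.
Base is in excess by 0.007128 - 0.004083 = 0.003045 mol in a total volume of 0.06697 L.
[OH^-] = 0.003045/0.06697 = 0.04547 M, so pOH = 1.34 and pH = 14.00 - 1.34 = 12.66.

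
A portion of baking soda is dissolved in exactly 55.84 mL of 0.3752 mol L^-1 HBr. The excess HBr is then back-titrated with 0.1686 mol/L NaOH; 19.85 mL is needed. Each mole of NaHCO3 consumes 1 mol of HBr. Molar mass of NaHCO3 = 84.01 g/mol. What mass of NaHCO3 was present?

Total n(HBr) added = 0.3752 x 0.05584 = 0.02095 mol.
n(NaOH) used = 0.1686 x 0.01985 = 0.003347 mol, which equals the excess n(HBr).
So n(HBr) consumed by the sample = 0.02095 - 0.003347 = 0.01760 mol.
n(NaHCO3) = 0.01760 / 1 = 0.01760 mol.
mass = 0.01760 mol x 84.01 g/mol = 1.48 g.

1.48 g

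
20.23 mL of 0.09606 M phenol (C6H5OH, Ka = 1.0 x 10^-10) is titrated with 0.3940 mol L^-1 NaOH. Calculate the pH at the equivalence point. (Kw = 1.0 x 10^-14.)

n(C6H5OH) = 0.09606 x 0.02023 = 0.001943 mol; V(NaOH) at equivalence = 0.001943/0.3940 = 0.004932 L.
At equivalence all the acid is converted to C6H5O-; total volume = 0.02023 + 0.004932 = 0.02516 L, so [C6H5O-] = 0.001943/0.02516 = 0.07723 M.
Kb = Kw/Ka = 1.0e-14 / 1.0 x 10^-10 = 0.000100.
[OH^-] = sqrt(Kb x [C6H5O-]) = sqrt(0.000100 x 0.07723) = 0.00278 M.
pOH = 2.56, so pH = 14.00 - 2.56 = 11.44.

11.44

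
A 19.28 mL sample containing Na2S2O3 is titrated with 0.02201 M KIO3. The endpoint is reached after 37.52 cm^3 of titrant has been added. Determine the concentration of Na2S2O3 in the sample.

0.257 M

n(KIO3) = 0.02201 x 0.03752 = 0.0008258 mol.
From the balanced equation, 1 mol KIO3 reacts with 6 mol Na2S2O3, so n(Na2S2O3) = 0.0008258 x 6/1 = 0.004955 mol.
[Na2S2O3] = 0.004955 / 0.01928 L = 0.257 M.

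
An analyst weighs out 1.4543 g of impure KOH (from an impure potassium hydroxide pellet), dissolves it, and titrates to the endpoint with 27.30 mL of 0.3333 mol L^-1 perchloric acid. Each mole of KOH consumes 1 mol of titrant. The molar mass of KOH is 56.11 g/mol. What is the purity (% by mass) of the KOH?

35.1%

n(HClO4) = 0.3333 x 0.02730 = 0.009099 mol.
n(KOH) = 0.009099 / 1 = 0.009099 mol.
mass of KOH = 0.009099 x 56.11 = 0.5105 g.
% purity = 0.5105 / 1.4543 x 100 = 35.1%.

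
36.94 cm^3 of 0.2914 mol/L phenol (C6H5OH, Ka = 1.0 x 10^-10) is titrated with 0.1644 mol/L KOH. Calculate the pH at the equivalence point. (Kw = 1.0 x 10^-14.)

11.51

n(C6H5OH) = 0.2914 x 0.03694 = 0.01076 mol; V(KOH) at equivalence = 0.01076/0.1644 = 0.06548 L.
At equivalence all the acid is converted to C6H5O-; total volume = 0.03694 + 0.06548 = 0.1024 L, so [C6H5O-] = 0.01076/0.1024 = 0.1051 M.
Kb = Kw/Ka = 1.0e-14 / 1.0 x 10^-10 = 0.000100.
[OH^-] = sqrt(Kb x [C6H5O-]) = sqrt(0.000100 x 0.1051) = 0.00324 M.
pOH = 2.49, so pH = 14.00 - 2.49 = 11.51.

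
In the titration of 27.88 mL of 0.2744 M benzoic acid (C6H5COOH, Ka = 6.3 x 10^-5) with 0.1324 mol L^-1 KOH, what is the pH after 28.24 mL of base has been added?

Initial n(C6H5COOH) = 0.2744 x 0.02788 = 0.007650 mol.
n(KOH) added = 0.1324 x 0.02824 = 0.003739 mol, converting that many moles of C6H5COOH to C6H5COO-.
Remaining n(C6H5COOH) = 0.003911 mol; n(C6H5COO-) = 0.003739 mol.
By Henderson-Hasselbalch, pH = pKa + log([A^-]/[HA]) = 4.20 + log(0.003739/0.003911) = 4.20 + (-0.02) = 4.18.

4.18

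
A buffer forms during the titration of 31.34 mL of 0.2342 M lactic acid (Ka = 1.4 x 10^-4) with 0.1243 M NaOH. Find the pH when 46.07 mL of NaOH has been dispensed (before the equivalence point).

4.40

Initial n(HC3H5O3) = 0.2342 x 0.03134 = 0.007340 mol.
n(NaOH) added = 0.1243 x 0.04607 = 0.005727 mol, converting that many moles of HC3H5O3 to C3H5O3-.
Remaining n(HC3H5O3) = 0.001613 mol; n(C3H5O3-) = 0.005727 mol.
By Henderson-Hasselbalch, pH = pKa + log([A^-]/[HA]) = 3.85 + log(0.005727/0.001613) = 3.85 + (+0.55) = 4.40.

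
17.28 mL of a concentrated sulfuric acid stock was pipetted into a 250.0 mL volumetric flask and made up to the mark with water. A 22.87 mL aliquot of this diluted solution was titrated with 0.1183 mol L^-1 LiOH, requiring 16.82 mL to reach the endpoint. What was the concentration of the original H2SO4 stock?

n(LiOH) = 0.1183 x 0.01682 = 0.001990 mol.
n(H2SO4) in the aliquot = 0.001990 x 1/2 = 0.0009949 mol.
[diluted H2SO4] = 0.0009949 / 0.02287 = 0.04350 M.
Dilution factor = 250.0/17.28 = 14.47, so [stock] = 0.04350 x 14.47 = 0.629 M.

0.629 M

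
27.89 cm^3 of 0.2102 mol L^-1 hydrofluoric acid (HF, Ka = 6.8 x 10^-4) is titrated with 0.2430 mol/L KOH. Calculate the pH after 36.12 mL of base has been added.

n(acid) = 0.2102 x 0.02789 = 0.005862 mol; n(KOH) added = 0.2430 x 0.03612 = 0.008777 mol.
Base is in excess by 0.008777 - 0.005862 = 0.002915 mol in a total volume of 0.06401 L.
[OH^-] = 0.002915/0.06401 = 0.04553 M, so pOH = 1.34 and pH = 14.00 - 1.34 = 12.66.

12.66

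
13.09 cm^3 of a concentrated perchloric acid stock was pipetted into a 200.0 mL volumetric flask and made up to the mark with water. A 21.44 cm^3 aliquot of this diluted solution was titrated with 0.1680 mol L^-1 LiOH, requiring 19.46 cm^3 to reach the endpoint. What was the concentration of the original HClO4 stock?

n(LiOH) = 0.1680 x 0.01946 = 0.003269 mol.
n(HClO4) in the aliquot = 0.003269 mol.
[diluted HClO4] = 0.003269 / 0.02144 = 0.1525 M.
Dilution factor = 200.0/13.09 = 15.28, so [stock] = 0.1525 x 15.28 = 2.33 M.

2.33 M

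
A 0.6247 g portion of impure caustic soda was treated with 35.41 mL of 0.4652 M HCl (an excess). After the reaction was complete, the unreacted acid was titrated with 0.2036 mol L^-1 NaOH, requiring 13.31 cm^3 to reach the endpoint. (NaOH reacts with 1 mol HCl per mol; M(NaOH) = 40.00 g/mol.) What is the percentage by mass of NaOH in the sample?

88.1%

Total n(HCl) added = 0.4652 x 0.03541 = 0.01647 mol.
n(NaOH) used = 0.2036 x 0.01331 = 0.002710 mol, which equals the excess n(HCl).
So n(HCl) consumed by the sample = 0.01647 - 0.002710 = 0.01376 mol.
n(NaOH) = 0.01376 / 1 = 0.01376 mol.
mass NaOH = 0.01376 x 40.00 = 0.5505 g, so %NaOH = 0.5505/0.6247 x 100 = 88.1%.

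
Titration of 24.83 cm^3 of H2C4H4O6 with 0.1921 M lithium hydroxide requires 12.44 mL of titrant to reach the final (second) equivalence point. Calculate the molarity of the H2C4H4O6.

n(LiOH) = 0.1921 x 0.01244 = 0.002390 mol.
At the final (second) equivalence point, 2 mol OH^- react per mol H2C4H4O6, so n(H2C4H4O6) = 0.002390 / 2 = 0.001195 mol.
[H2C4H4O6] = 0.001195 / 0.02483 L = 0.0481 M.

0.0481 M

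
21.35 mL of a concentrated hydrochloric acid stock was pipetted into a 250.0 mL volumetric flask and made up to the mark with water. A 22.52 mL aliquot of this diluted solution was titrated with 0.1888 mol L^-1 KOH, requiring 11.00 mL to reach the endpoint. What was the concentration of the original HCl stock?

n(KOH) = 0.1888 x 0.01100 = 0.002077 mol.
n(HCl) in the aliquot = 0.002077 mol.
[diluted HCl] = 0.002077 / 0.02252 = 0.09222 M.
Dilution factor = 250.0/21.35 = 11.71, so [stock] = 0.09222 x 11.71 = 1.08 M.

1.08 M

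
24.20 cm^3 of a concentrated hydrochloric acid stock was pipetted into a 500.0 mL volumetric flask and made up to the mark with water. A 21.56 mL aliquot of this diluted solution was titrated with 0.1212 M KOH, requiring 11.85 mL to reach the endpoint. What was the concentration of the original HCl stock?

1.38 M

n(KOH) = 0.1212 x 0.01185 = 0.001436 mol.
n(HCl) in the aliquot = 0.001436 mol.
[diluted HCl] = 0.001436 / 0.02156 = 0.06662 M.
Dilution factor = 500.0/24.20 = 20.66, so [stock] = 0.06662 x 20.66 = 1.38 M.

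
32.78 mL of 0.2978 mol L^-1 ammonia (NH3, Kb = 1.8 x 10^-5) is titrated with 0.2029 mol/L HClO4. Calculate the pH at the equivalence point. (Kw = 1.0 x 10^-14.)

5.09

n(NH3) = 0.2978 x 0.03278 = 0.009762 mol; V(HClO4) at equivalence = 0.009762/0.2029 = 0.04811 L.
At equivalence the base is fully converted to NH4+; total volume = 0.08089 L, so [NH4+] = 0.009762/0.08089 = 0.1207 M.
Ka(NH4+) = Kw/Kb = 1.0e-14 / 1.8 x 10^-5 = 5.56e-10.
[H^+] = sqrt(Ka x [NH4+]) = sqrt(5.56e-10 x 0.1207) = 8.19e-6 M.
pH = -log(8.19e-6) = 5.09.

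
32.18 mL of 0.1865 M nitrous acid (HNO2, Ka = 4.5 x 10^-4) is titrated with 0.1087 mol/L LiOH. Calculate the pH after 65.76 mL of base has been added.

n(acid) = 0.1865 x 0.03218 = 0.006002 mol; n(LiOH) added = 0.1087 x 0.06576 = 0.007148 mol.
Base is in excess by 0.007148 - 0.006002 = 0.001147 mol in a total volume of 0.09794 L.
[OH^-] = 0.001147/0.09794 = 0.01171 M, so pOH = 1.93 and pH = 14.00 - 1.93 = 12.07.

12.07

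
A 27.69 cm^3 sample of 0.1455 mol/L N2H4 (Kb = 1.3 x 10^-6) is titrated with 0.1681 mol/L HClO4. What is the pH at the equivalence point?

4.61

n(N2H4) = 0.1455 x 0.02769 = 0.004029 mol; V(HClO4) at equivalence = 0.004029/0.1681 = 0.02397 L.
At equivalence the base is fully converted to N2H5+; total volume = 0.05166 L, so [N2H5+] = 0.004029/0.05166 = 0.07799 M.
Ka(N2H5+) = Kw/Kb = 1.0e-14 / 1.3 x 10^-6 = 7.69e-9.
[H^+] = sqrt(Ka x [N2H5+]) = sqrt(7.69e-9 x 0.07799) = 2.45e-5 M.
pH = -log(2.45e-5) = 4.61.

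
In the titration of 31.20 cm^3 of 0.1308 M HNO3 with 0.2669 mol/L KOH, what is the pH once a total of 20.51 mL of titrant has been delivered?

n(acid) = 0.1308 x 0.03120 = 0.004081 mol; n(KOH) added = 0.2669 x 0.02051 = 0.005474 mol.
Base is in excess by 0.005474 - 0.004081 = 0.001393 mol in a total volume of 0.05171 L.
[OH^-] = 0.001393/0.05171 = 0.02694 M, so pOH = 1.57 and pH = 14.00 - 1.57 = 12.43.

12.43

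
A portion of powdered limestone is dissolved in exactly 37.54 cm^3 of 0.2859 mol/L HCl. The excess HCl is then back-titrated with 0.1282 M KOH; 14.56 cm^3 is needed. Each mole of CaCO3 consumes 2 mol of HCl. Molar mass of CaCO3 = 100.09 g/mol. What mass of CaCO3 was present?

0.444 g

Total n(HCl) added = 0.2859 x 0.03754 = 0.01073 mol.
n(KOH) used = 0.1282 x 0.01456 = 0.001867 mol, which equals the excess n(HCl).
So n(HCl) consumed by the sample = 0.01073 - 0.001867 = 0.008866 mol.
n(CaCO3) = 0.008866 / 2 = 0.004433 mol.
mass = 0.004433 mol x 100.09 g/mol = 0.444 g.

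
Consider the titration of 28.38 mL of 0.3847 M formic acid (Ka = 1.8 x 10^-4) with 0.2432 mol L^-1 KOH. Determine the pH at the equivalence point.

8.46

n(HCOOH) = 0.3847 x 0.02838 = 0.01092 mol; V(KOH) at equivalence = 0.01092/0.2432 = 0.04489 L.
At equivalence all the acid is converted to HCOO-; total volume = 0.02838 + 0.04489 = 0.07327 L, so [HCOO-] = 0.01092/0.07327 = 0.1490 M.
Kb = Kw/Ka = 1.0e-14 / 1.8 x 10^-4 = 5.56e-11.
[OH^-] = sqrt(Kb x [HCOO-]) = sqrt(5.56e-11 x 0.1490) = 2.88e-6 M.
pOH = 5.54, so pH = 14.00 - 5.54 = 8.46.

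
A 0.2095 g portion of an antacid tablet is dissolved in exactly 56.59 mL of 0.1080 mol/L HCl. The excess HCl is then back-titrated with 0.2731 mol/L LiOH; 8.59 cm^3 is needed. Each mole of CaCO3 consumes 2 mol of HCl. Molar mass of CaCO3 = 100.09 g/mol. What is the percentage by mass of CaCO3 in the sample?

90.0%

Total n(HCl) added = 0.1080 x 0.05659 = 0.006112 mol.
n(LiOH) used = 0.2731 x 0.008590 = 0.002346 mol, which equals the excess n(HCl).
So n(HCl) consumed by the sample = 0.006112 - 0.002346 = 0.003766 mol.
n(CaCO3) = 0.003766 / 2 = 0.001883 mol.
mass CaCO3 = 0.001883 x 100.09 = 0.1885 g, so %CaCO3 = 0.1885/0.2095 x 100 = 90.0%.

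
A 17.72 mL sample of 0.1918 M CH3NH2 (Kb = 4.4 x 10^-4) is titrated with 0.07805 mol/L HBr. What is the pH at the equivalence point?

5.95

n(CH3NH2) = 0.1918 x 0.01772 = 0.003399 mol; V(HBr) at equivalence = 0.003399/0.07805 = 0.04355 L.
At equivalence the base is fully converted to CH3NH3+; total volume = 0.06127 L, so [CH3NH3+] = 0.003399/0.06127 = 0.05548 M.
Ka(CH3NH3+) = Kw/Kb = 1.0e-14 / 4.4 x 10^-4 = 2.27e-11.
[H^+] = sqrt(Ka x [CH3NH3+]) = sqrt(2.27e-11 x 0.05548) = 1.12e-6 M.
pH = -log(1.12e-6) = 5.95.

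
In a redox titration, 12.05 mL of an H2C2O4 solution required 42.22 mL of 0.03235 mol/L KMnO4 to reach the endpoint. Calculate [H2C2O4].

n(KMnO4) = 0.03235 x 0.04222 = 0.001366 mol.
From the balanced equation, 2 mol KMnO4 reacts with 5 mol H2C2O4, so n(H2C2O4) = 0.001366 x 5/2 = 0.003415 mol.
[H2C2O4] = 0.003415 / 0.01205 L = 0.283 M.

0.283 M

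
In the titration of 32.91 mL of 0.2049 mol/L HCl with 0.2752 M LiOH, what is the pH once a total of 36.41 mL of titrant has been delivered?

n(acid) = 0.2049 x 0.03291 = 0.006743 mol; n(LiOH) added = 0.2752 x 0.03641 = 0.01002 mol.
Base is in excess by 0.01002 - 0.006743 = 0.003277 mol in a total volume of 0.06932 L.
[OH^-] = 0.003277/0.06932 = 0.04727 M, so pOH = 1.33 and pH = 14.00 - 1.33 = 12.67.

12.67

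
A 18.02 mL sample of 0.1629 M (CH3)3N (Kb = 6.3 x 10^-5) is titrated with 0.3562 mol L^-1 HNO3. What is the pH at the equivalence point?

n((CH3)3N) = 0.1629 x 0.01802 = 0.002935 mol; V(HNO3) at equivalence = 0.002935/0.3562 = 0.008241 L.
At equivalence the base is fully converted to (CH3)3NH+; total volume = 0.02626 L, so [(CH3)3NH+] = 0.002935/0.02626 = 0.1118 M.
Ka((CH3)3NH+) = Kw/Kb = 1.0e-14 / 6.3 x 10^-5 = 1.59e-10.
[H^+] = sqrt(Ka x [(CH3)3NH+]) = sqrt(1.59e-10 x 0.1118) = 4.21e-6 M.
pH = -log(4.21e-6) = 5.38.

5.38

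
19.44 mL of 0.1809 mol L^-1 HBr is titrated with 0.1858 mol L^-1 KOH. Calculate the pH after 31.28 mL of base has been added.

n(acid) = 0.1809 x 0.01944 = 0.003517 mol; n(KOH) added = 0.1858 x 0.03128 = 0.005812 mol.
Base is in excess by 0.005812 - 0.003517 = 0.002295 mol in a total volume of 0.05072 L.
[OH^-] = 0.002295/0.05072 = 0.04525 M, so pOH = 1.34 and pH = 14.00 - 1.34 = 12.66.

12.66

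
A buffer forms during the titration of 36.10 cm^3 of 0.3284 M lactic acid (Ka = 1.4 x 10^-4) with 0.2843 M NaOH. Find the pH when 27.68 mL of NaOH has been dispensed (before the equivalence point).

4.15

Initial n(HC3H5O3) = 0.3284 x 0.03610 = 0.01186 mol.
n(NaOH) added = 0.2843 x 0.02768 = 0.007869 mol, converting that many moles of HC3H5O3 to C3H5O3-.
Remaining n(HC3H5O3) = 0.003986 mol; n(C3H5O3-) = 0.007869 mol.
By Henderson-Hasselbalch, pH = pKa + log([A^-]/[HA]) = 3.85 + log(0.007869/0.003986) = 3.85 + (+0.30) = 4.15.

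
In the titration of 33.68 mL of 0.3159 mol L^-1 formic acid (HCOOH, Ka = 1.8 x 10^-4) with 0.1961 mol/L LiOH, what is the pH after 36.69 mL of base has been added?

4.06

Initial n(HCOOH) = 0.3159 x 0.03368 = 0.01064 mol.
n(LiOH) added = 0.1961 x 0.03669 = 0.007195 mol, converting that many moles of HCOOH to HCOO-.
Remaining n(HCOOH) = 0.003445 mol; n(HCOO-) = 0.007195 mol.
By Henderson-Hasselbalch, pH = pKa + log([A^-]/[HA]) = 3.74 + log(0.007195/0.003445) = 3.74 + (+0.32) = 4.06.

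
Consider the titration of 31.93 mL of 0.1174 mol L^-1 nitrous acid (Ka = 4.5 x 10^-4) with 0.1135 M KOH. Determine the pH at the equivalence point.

8.05

n(HNO2) = 0.1174 x 0.03193 = 0.003749 mol; V(KOH) at equivalence = 0.003749/0.1135 = 0.03303 L.
At equivalence all the acid is converted to NO2-; total volume = 0.03193 + 0.03303 = 0.06496 L, so [NO2-] = 0.003749/0.06496 = 0.05771 M.
Kb = Kw/Ka = 1.0e-14 / 4.5 x 10^-4 = 2.22e-11.
[OH^-] = sqrt(Kb x [NO2-]) = sqrt(2.22e-11 x 0.05771) = 1.13e-6 M.
pOH = 5.95, so pH = 14.00 - 5.95 = 8.05.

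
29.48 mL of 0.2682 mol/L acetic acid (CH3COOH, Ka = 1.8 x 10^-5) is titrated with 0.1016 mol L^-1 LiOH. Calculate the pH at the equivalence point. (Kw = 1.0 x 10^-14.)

n(CH3COOH) = 0.2682 x 0.02948 = 0.007907 mol; V(LiOH) at equivalence = 0.007907/0.1016 = 0.07782 L.
At equivalence all the acid is converted to CH3COO-; total volume = 0.02948 + 0.07782 = 0.1073 L, so [CH3COO-] = 0.007907/0.1073 = 0.07369 M.
Kb = Kw/Ka = 1.0e-14 / 1.8 x 10^-5 = 5.56e-10.
[OH^-] = sqrt(Kb x [CH3COO-]) = sqrt(5.56e-10 x 0.07369) = 6.40e-6 M.
pOH = 5.19, so pH = 14.00 - 5.19 = 8.81.

8.81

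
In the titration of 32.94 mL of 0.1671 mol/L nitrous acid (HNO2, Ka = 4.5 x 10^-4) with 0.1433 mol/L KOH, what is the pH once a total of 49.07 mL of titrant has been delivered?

n(acid) = 0.1671 x 0.03294 = 0.005504 mol; n(KOH) added = 0.1433 x 0.04907 = 0.007032 mol.
Base is in excess by 0.007032 - 0.005504 = 0.001527 mol in a total volume of 0.08201 L.
[OH^-] = 0.001527/0.08201 = 0.01863 M, so pOH = 1.73 and pH = 14.00 - 1.73 = 12.27.

12.27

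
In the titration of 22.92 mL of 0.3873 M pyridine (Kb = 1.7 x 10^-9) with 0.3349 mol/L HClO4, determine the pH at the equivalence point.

n(C5H5N) = 0.3873 x 0.02292 = 0.008877 mol; V(HClO4) at equivalence = 0.008877/0.3349 = 0.02651 L.
At equivalence the base is fully converted to C5H5NH+; total volume = 0.04943 L, so [C5H5NH+] = 0.008877/0.04943 = 0.1796 M.
Ka(C5H5NH+) = Kw/Kb = 1.0e-14 / 1.7 x 10^-9 = 5.88e-6.
[H^+] = sqrt(Ka x [C5H5NH+]) = sqrt(5.88e-6 x 0.1796) = 0.00103 M.
pH = -log(0.00103) = 2.99.

2.99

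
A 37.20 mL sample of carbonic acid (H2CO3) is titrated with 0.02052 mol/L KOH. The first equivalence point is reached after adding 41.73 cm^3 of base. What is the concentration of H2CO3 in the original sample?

0.0230 M

n(KOH) = 0.02052 x 0.04173 = 0.0008563 mol.
At the first equivalence point, 1 mol OH^- react per mol H2CO3, so n(H2CO3) = 0.0008563 / 1 = 0.0008563 mol.
[H2CO3] = 0.0008563 / 0.03720 L = 0.0230 M.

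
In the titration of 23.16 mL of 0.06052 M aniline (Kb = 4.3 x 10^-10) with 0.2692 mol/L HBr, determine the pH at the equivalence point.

2.97

n(C6H5NH2) = 0.06052 x 0.02316 = 0.001402 mol; V(HBr) at equivalence = 0.001402/0.2692 = 0.005207 L.
At equivalence the base is fully converted to C6H5NH3+; total volume = 0.02837 L, so [C6H5NH3+] = 0.001402/0.02837 = 0.04941 M.
Ka(C6H5NH3+) = Kw/Kb = 1.0e-14 / 4.3 x 10^-10 = 2.33e-5.
[H^+] = sqrt(Ka x [C6H5NH3+]) = sqrt(2.33e-5 x 0.04941) = 0.00107 M.
pH = -log(0.00107) = 2.97.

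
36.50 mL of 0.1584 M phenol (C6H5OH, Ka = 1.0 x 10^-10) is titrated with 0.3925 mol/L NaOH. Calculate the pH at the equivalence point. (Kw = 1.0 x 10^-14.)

n(C6H5OH) = 0.1584 x 0.03650 = 0.005782 mol; V(NaOH) at equivalence = 0.005782/0.3925 = 0.01473 L.
At equivalence all the acid is converted to C6H5O-; total volume = 0.03650 + 0.01473 = 0.05123 L, so [C6H5O-] = 0.005782/0.05123 = 0.1129 M.
Kb = Kw/Ka = 1.0e-14 / 1.0 x 10^-10 = 0.000100.
[OH^-] = sqrt(Kb x [C6H5O-]) = sqrt(0.000100 x 0.1129) = 0.00336 M.
pOH = 2.47, so pH = 14.00 - 2.47 = 11.53.

11.53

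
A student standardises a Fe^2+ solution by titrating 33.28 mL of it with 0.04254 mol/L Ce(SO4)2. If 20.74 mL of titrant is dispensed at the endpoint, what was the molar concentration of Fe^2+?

0.0265 M

n(Ce(SO4)2) = 0.04254 x 0.02074 = 0.0008823 mol.
From the balanced equation, 1 mol Ce(SO4)2 reacts with 1 mol Fe^2+, so n(Fe^2+) = 0.0008823 x 1/1 = 0.0008823 mol.
[Fe^2+] = 0.0008823 / 0.03328 L = 0.0265 M.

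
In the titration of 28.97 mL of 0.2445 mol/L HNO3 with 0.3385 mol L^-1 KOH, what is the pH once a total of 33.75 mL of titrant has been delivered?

n(acid) = 0.2445 x 0.02897 = 0.007083 mol; n(KOH) added = 0.3385 x 0.03375 = 0.01142 mol.
Base is in excess by 0.01142 - 0.007083 = 0.004341 mol in a total volume of 0.06272 L.
[OH^-] = 0.004341/0.06272 = 0.06922 M, so pOH = 1.16 and pH = 14.00 - 1.16 = 12.84.

12.84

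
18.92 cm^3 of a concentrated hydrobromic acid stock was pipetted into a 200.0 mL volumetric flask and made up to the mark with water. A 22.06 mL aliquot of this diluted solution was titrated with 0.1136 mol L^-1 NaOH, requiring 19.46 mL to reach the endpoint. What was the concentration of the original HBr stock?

n(NaOH) = 0.1136 x 0.01946 = 0.002211 mol.
n(HBr) in the aliquot = 0.002211 mol.
[diluted HBr] = 0.002211 / 0.02206 = 0.1002 M.
Dilution factor = 200.0/18.92 = 10.57, so [stock] = 0.1002 x 10.57 = 1.06 M.

1.06 M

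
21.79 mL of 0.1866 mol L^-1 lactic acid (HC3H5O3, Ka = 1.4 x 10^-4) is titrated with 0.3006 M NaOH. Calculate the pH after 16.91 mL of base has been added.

n(acid) = 0.1866 x 0.02179 = 0.004066 mol; n(NaOH) added = 0.3006 x 0.01691 = 0.005083 mol.
Base is in excess by 0.005083 - 0.004066 = 0.001017 mol in a total volume of 0.03870 L.
[OH^-] = 0.001017/0.03870 = 0.02628 M, so pOH = 1.58 and pH = 14.00 - 1.58 = 12.42.

12.42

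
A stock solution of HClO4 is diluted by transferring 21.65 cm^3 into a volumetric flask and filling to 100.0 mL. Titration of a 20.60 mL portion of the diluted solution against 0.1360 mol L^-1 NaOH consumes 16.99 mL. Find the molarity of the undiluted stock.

n(NaOH) = 0.1360 x 0.01699 = 0.002311 mol.
n(HClO4) in the aliquot = 0.002311 mol.
[diluted HClO4] = 0.002311 / 0.02060 = 0.1122 M.
Dilution factor = 100.0/21.65 = 4.619, so [stock] = 0.1122 x 4.619 = 0.518 M.

0.518 M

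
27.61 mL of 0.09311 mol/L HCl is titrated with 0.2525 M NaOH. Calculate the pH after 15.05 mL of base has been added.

12.46

n(acid) = 0.09311 x 0.02761 = 0.002571 mol; n(NaOH) added = 0.2525 x 0.01505 = 0.003800 mol.
Base is in excess by 0.003800 - 0.002571 = 0.001229 mol in a total volume of 0.04266 L.
[OH^-] = 0.001229/0.04266 = 0.02882 M, so pOH = 1.54 and pH = 14.00 - 1.54 = 12.46.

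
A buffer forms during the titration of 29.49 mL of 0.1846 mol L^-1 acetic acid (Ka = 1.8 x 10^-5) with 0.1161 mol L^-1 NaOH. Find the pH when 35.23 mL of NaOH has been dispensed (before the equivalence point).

Initial n(CH3COOH) = 0.1846 x 0.02949 = 0.005444 mol.
n(NaOH) added = 0.1161 x 0.03523 = 0.004090 mol, converting that many moles of CH3COOH to CH3COO-.
Remaining n(CH3COOH) = 0.001354 mol; n(CH3COO-) = 0.004090 mol.
By Henderson-Hasselbalch, pH = pKa + log([A^-]/[HA]) = 4.74 + log(0.004090/0.001354) = 4.74 + (+0.48) = 5.22.

5.22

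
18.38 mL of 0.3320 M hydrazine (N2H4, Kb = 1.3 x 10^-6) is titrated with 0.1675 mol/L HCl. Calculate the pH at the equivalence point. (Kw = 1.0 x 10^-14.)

4.53

n(N2H4) = 0.3320 x 0.01838 = 0.006102 mol; V(HCl) at equivalence = 0.006102/0.1675 = 0.03643 L.
At equivalence the base is fully converted to N2H5+; total volume = 0.05481 L, so [N2H5+] = 0.006102/0.05481 = 0.1113 M.
Ka(N2H5+) = Kw/Kb = 1.0e-14 / 1.3 x 10^-6 = 7.69e-9.
[H^+] = sqrt(Ka x [N2H5+]) = sqrt(7.69e-9 x 0.1113) = 2.93e-5 M.
pH = -log(2.93e-5) = 4.53.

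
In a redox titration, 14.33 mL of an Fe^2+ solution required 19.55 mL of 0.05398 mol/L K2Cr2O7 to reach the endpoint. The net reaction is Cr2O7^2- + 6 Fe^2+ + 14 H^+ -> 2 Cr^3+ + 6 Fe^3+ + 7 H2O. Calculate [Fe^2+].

n(K2Cr2O7) = 0.05398 x 0.01955 = 0.001055 mol.
From the balanced equation, 1 mol K2Cr2O7 reacts with 6 mol Fe^2+, so n(Fe^2+) = 0.001055 x 6/1 = 0.006332 mol.
[Fe^2+] = 0.006332 / 0.01433 L = 0.442 M.

0.442 M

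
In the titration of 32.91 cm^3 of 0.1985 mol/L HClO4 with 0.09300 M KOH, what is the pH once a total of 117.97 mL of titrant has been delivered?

n(acid) = 0.1985 x 0.03291 = 0.006533 mol; n(KOH) added = 0.09300 x 0.1180 = 0.01097 mol.
Base is in excess by 0.01097 - 0.006533 = 0.004439 mol in a total volume of 0.1509 L.
[OH^-] = 0.004439/0.1509 = 0.02942 M, so pOH = 1.53 and pH = 14.00 - 1.53 = 12.47.

12.47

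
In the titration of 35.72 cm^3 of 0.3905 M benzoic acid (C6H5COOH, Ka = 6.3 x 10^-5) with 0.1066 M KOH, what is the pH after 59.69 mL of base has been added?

Initial n(C6H5COOH) = 0.3905 x 0.03572 = 0.01395 mol.
n(KOH) added = 0.1066 x 0.05969 = 0.006363 mol, converting that many moles of C6H5COOH to C6H5COO-.
Remaining n(C6H5COOH) = 0.007586 mol; n(C6H5COO-) = 0.006363 mol.
By Henderson-Hasselbalch, pH = pKa + log([A^-]/[HA]) = 4.20 + log(0.006363/0.007586) = 4.20 + (-0.08) = 4.12.

4.12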